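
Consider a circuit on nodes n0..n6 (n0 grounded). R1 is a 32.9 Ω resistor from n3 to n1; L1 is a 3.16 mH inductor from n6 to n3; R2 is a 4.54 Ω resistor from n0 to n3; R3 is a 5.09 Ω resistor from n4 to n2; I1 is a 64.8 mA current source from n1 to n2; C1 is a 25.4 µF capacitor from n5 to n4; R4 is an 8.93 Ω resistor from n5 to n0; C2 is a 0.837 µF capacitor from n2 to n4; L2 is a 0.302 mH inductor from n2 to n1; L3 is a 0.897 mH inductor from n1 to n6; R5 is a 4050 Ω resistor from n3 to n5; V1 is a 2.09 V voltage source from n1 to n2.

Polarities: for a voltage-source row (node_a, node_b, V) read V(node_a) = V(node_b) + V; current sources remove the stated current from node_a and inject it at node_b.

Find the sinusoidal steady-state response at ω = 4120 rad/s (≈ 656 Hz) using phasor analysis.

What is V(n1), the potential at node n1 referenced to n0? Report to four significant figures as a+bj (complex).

Apply KCL at each of the 6 non-ground nodes and solve the resulting linear system.
Node n1: branches {R1, I1, L2, L3, V1} → V_1 = 1.069+0.9451j
Node n2: branches {R3, I1, C2, L2, V1} → V_2 = -1.021+0.9451j
Node n3: branches {R1, L1, R2, R5} → V_3 = 0.3667-0.05284j
Node n4: branches {R3, C1, C2} → V_4 = -0.6097+0.8784j
Node n5: branches {C1, R4, R5} → V_5 = -0.7213+0.1039j
Node n6: branches {L1, L3} → V_6 = 0.9137+0.7244j
Source currents: i(V1)=-0.1458+1.691j

1.069+0.9451j V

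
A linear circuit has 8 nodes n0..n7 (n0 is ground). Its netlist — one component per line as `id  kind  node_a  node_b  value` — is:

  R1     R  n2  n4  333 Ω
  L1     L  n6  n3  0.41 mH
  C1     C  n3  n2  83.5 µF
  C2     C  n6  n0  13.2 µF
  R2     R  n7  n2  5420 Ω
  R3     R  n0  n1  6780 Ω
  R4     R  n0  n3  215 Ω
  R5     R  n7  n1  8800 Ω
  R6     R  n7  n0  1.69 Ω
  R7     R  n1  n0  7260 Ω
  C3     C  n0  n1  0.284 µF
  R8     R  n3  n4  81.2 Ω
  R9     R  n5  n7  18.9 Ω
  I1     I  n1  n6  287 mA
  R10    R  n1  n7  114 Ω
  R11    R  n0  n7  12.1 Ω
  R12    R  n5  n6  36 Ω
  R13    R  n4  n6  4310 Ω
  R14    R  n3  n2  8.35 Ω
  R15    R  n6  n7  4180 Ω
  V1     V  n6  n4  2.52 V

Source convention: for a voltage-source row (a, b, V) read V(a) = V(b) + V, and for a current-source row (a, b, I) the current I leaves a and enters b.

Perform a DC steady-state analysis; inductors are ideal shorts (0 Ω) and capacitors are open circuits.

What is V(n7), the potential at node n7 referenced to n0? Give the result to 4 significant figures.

-0.07134 V

MNA unknowns: 7 node voltages V₁..V_7 plus 2 source currents (L1, V1)
R1: Y=0.003003 on G[2,4]
L1: row V6−V3=0, i_L1 at 6,3
C1: Y=0.000 on G[3,2]
C2: Y=0.000 on G[6,0]
R2: Y=0.0001845 on G[7,2]
R3: Y=0.0001475 on G[0,1]
R4: Y=0.004651 on G[0,3]
R5: Y=0.0001136 on G[7,1]
R6: Y=0.5917 on G[7,0]
R7: Y=0.0001377 on G[1,0]
C3: Y=0.000 on G[0,1]
R8: Y=0.01232 on G[3,4]
R9: Y=0.05291 on G[5,7]
I1: z[1]−=0.287, z[6]+=0.287
R10: Y=0.008772 on G[1,7]
R11: Y=0.08264 on G[0,7]
R12: Y=0.02778 on G[5,6]
R13: Y=0.0002320 on G[4,6]
R14: Y=0.1198 on G[3,2]
R15: Y=0.0002392 on G[6,7]
V1: row V6−V4=2.52, i_V1 at 6,4
solve → V1=-31.36, V2=12.19, V3=12.27, V4=9.747, V5=4.176, V6=12.27, V7=-0.07134
aux → i_L1=0.09768, i_V1=-0.03895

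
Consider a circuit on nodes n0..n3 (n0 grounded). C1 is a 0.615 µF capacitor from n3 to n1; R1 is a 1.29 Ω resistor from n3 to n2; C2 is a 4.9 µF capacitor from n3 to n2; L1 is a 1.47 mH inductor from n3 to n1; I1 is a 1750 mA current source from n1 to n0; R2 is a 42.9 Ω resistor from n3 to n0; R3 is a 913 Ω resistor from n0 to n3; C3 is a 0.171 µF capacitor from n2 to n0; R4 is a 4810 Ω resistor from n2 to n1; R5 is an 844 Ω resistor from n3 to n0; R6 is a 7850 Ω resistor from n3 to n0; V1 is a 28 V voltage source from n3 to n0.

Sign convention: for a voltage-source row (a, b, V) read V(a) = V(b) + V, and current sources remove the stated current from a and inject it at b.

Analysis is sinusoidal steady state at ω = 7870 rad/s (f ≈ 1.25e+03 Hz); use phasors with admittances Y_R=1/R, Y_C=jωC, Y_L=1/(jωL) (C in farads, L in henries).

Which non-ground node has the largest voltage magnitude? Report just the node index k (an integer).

Element admittances at ω=7870 rad/s:
  Y(C1) = 0.000+0.004840j S between n3,n1
  Y(R1) = 0.7752+0.000j S between n3,n2
  Y(C2) = 0.000+0.03856j S between n3,n2
  Y(L1) = 0.000-0.08644j S between n3,n1
  I1: injects 1.75 A into n0 (from n1)
  Y(R2) = 0.02331+0.000j S between n3,n0
  Y(R3) = 0.001095+0.000j S between n0,n3
  Y(C3) = 0.000+0.001346j S between n2,n0
  Y(R4) = 0.0002079+0.000j S between n2,n1
  Y(R5) = 0.001185+0.000j S between n3,n0
  Y(R6) = 0.0001274+0.000j S between n3,n0
  V1: constraint V(n3)−V(n0) = 28
Assemble and solve the 4×4 MNA system:
  V(n1)=27.95-21.45j  V(n2)=28.00-0.05420j  V(n3)=28.00+0.000j
  i(V1)=-2.470-0.03768j

1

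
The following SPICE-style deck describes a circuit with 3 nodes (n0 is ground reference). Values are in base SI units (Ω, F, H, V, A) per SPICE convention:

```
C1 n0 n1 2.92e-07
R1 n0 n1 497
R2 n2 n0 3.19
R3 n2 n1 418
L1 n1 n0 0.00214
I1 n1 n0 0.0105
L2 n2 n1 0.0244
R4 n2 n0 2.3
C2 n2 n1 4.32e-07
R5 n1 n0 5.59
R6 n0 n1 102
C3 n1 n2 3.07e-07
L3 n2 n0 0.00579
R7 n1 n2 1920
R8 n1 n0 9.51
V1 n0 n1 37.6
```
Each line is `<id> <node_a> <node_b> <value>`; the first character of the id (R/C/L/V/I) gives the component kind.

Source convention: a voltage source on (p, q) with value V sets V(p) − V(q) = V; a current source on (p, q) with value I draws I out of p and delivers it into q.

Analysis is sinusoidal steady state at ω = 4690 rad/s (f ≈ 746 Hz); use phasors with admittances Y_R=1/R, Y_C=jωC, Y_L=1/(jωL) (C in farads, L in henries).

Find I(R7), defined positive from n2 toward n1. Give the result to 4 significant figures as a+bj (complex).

0.01950+0.0001328j A

Element admittances at ω=4690 rad/s:
  Y(C1) = 0.000+0.001369j S between n0,n1
  Y(R1) = 0.002012+0.000j S between n0,n1
  Y(R2) = 0.3135+0.000j S between n2,n0
  Y(R3) = 0.002392+0.000j S between n2,n1
  Y(L1) = 0.000-0.09964j S between n1,n0
  I1: injects 0.0105 A into n0 (from n1)
  Y(L2) = 0.000-0.008739j S between n2,n1
  Y(R4) = 0.4348+0.000j S between n2,n0
  Y(C2) = 0.000+0.002026j S between n2,n1
  Y(R5) = 0.1789+0.000j S between n1,n0
  Y(R6) = 0.009804+0.000j S between n0,n1
  Y(C3) = 0.000+0.001440j S between n1,n2
  Y(L3) = 0.000-0.03683j S between n2,n0
  Y(R7) = 0.0005208+0.000j S between n1,n2
  Y(R8) = 0.1052+0.000j S between n1,n0
  V1: constraint V(n0)−V(n1) = 37.6
Assemble and solve the 3×3 MNA system:
  V(n1)=-37.60+0.000j  V(n2)=-0.1601+0.2549j
  i(V1)=-11.22+3.891j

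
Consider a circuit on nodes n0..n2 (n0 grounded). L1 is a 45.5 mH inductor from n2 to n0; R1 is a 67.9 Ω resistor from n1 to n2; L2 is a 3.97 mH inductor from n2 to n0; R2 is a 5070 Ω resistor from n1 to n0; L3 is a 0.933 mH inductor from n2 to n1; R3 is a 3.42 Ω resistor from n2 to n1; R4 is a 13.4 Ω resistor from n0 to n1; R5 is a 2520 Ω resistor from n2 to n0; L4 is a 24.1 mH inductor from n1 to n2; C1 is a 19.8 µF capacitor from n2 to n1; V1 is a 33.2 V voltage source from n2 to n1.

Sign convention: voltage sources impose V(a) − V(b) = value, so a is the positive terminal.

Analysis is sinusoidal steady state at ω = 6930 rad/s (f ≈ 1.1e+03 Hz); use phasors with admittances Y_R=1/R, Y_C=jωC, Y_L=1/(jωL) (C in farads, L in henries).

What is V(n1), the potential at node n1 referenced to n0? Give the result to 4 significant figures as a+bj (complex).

Apply KCL at each of the 2 non-ground nodes and solve the resulting linear system.
Node n1: branches {R1, R2, L3, R3, R4, L4, C1, V1} → V_1 = -7.319+13.60j
Node n2: branches {L1, R1, L2, L3, R3, R5, L4, C1, V1} → V_2 = 25.88+13.60j
Source currents: i(V1)=-10.74+1.795j

-7.319+13.60j V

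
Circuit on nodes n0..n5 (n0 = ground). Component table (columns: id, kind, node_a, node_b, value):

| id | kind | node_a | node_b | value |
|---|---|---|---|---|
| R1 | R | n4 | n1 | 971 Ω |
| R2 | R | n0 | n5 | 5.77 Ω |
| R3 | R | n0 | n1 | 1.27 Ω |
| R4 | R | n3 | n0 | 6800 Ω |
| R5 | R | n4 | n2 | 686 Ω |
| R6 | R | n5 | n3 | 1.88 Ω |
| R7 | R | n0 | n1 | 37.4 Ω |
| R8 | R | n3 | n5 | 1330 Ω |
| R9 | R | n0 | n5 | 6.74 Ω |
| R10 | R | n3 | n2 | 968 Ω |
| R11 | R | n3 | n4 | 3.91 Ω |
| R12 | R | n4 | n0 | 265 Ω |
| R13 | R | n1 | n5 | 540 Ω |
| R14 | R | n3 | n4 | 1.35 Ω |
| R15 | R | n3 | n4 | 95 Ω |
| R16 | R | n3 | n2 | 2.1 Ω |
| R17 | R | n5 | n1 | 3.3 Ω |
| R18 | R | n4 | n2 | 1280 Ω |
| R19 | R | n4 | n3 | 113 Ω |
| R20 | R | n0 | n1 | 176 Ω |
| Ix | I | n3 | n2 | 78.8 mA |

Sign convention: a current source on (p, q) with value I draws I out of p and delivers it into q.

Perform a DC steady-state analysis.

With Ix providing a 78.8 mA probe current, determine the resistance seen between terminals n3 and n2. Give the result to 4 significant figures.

R_eq = 2.086 Ω

Element admittances at DC:
  Y(R1) = 0.001030 S between n4,n1
  Y(R2) = 0.1733 S between n0,n5
  Y(R3) = 0.7874 S between n0,n1
  Y(R4) = 0.0001471 S between n3,n0
  Y(R5) = 0.001458 S between n4,n2
  Y(R6) = 0.5319 S between n5,n3
  Y(R7) = 0.02674 S between n0,n1
  Y(R8) = 0.0007519 S between n3,n5
  Y(R9) = 0.1484 S between n0,n5
  Y(R10) = 0.001033 S between n3,n2
  Y(R11) = 0.2558 S between n3,n4
  Y(R12) = 0.003774 S between n4,n0
  Y(R13) = 0.001852 S between n1,n5
  Y(R14) = 0.7407 S between n3,n4
  Y(R15) = 0.01053 S between n3,n4
  Y(R16) = 0.4762 S between n3,n2
  Y(R17) = 0.3030 S between n5,n1
  Y(R18) = 0.0007813 S between n4,n2
  Y(R19) = 0.008850 S between n4,n3
  Y(R20) = 0.005682 S between n0,n1
  Ix: injects 0.0788 A into n2 (from n3)
Assemble and solve the 5×5 MNA system:
  V(n1)=-4.729e-07  V(n2)=0.1643  V(n3)=-6.129e-06  V(n4)=0.0003536  V(n5)=-2.941e-06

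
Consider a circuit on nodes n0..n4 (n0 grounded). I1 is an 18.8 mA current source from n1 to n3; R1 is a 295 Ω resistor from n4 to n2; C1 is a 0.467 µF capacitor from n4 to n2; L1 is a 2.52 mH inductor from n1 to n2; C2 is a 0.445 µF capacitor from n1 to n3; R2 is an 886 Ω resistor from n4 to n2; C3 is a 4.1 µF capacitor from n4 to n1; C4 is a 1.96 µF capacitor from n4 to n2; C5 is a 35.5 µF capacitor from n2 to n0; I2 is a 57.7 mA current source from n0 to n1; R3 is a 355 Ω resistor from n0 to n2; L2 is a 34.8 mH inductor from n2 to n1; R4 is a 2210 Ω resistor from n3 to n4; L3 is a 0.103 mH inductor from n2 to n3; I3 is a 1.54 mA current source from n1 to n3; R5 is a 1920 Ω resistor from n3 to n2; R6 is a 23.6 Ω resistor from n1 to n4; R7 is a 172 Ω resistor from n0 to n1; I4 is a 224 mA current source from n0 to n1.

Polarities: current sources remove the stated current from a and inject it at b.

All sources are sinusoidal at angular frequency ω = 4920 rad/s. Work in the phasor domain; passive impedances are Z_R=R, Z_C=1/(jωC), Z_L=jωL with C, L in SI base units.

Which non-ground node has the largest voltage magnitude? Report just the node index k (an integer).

1

Apply KCL at each of the 4 non-ground nodes and solve the resulting linear system.
Node n1: branches {I1, L1, C2, C3, I2, L2, I3, R6, R7, I4} → V_1 = 0.3560+1.816j
Node n2: branches {R1, C1, L1, R2, C4, C5, R3, L2, L3, R5} → V_2 = -0.03461-1.602j
Node n3: branches {I1, C2, R4, L3, I3, R5} → V_3 = -0.03567-1.595j
Node n4: branches {R1, C1, R2, C3, C4, R4, R6} → V_4 = 0.7058+1.121j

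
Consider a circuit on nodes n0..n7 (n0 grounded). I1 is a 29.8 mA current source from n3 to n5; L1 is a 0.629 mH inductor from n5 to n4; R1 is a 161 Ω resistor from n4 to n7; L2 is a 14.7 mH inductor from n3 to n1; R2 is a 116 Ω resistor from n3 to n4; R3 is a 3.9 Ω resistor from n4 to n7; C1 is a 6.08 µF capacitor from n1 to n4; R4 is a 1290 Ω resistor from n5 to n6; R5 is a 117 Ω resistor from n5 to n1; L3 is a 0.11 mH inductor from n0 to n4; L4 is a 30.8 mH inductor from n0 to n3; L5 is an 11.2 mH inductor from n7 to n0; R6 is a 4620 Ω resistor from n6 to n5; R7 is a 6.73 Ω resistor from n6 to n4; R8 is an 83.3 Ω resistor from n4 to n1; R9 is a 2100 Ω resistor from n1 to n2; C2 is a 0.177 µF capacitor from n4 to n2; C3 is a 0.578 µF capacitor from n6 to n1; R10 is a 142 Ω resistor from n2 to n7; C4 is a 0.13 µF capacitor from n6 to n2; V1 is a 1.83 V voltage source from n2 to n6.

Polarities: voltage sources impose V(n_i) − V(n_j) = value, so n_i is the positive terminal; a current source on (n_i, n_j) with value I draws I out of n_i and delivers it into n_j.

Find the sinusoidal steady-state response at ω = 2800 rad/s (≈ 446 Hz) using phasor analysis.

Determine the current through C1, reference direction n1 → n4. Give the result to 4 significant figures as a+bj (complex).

Element admittances at ω=2800 rad/s:
  I1: injects 0.0298 A into n5 (from n3)
  Y(L1) = 0.000-0.5678j S between n5,n4
  Y(R1) = 0.006211+0.000j S between n4,n7
  Y(L2) = 0.000-0.02430j S between n3,n1
  Y(R2) = 0.008621+0.000j S between n3,n4
  Y(R3) = 0.2564+0.000j S between n4,n7
  Y(C1) = 0.000+0.01702j S between n1,n4
  Y(R4) = 0.0007752+0.000j S between n5,n6
  Y(R5) = 0.008547+0.000j S between n5,n1
  Y(L3) = 0.000-3.247j S between n0,n4
  Y(L4) = 0.000-0.01160j S between n0,n3
  Y(L5) = 0.000-0.03189j S between n7,n0
  Y(R6) = 0.0002165+0.000j S between n6,n5
  Y(R7) = 0.1486+0.000j S between n6,n4
  Y(R8) = 0.01200+0.000j S between n4,n1
  Y(R9) = 0.0004762+0.000j S between n1,n2
  Y(C2) = 0.000+0.0004956j S between n4,n2
  Y(C3) = 0.000+0.001618j S between n6,n1
  Y(R10) = 0.007042+0.000j S between n2,n7
  Y(C4) = 0.000+0.0003640j S between n6,n2
  V1: constraint V(n2)−V(n6) = 1.83
Assemble and solve the 8×8 MNA system:
  V(n1)=-0.5685+0.4236j  V(n2)=1.739-0.007161j  V(n3)=-0.4875-0.4261j  V(n4)=0.001290+0.001457j  V(n5)=-0.004313+0.04530j  V(n6)=-0.09052-0.007161j  V(n7)=0.04590+0.006659j
  i(V1)=-0.01303-0.001225j

-0.007187-0.009700j A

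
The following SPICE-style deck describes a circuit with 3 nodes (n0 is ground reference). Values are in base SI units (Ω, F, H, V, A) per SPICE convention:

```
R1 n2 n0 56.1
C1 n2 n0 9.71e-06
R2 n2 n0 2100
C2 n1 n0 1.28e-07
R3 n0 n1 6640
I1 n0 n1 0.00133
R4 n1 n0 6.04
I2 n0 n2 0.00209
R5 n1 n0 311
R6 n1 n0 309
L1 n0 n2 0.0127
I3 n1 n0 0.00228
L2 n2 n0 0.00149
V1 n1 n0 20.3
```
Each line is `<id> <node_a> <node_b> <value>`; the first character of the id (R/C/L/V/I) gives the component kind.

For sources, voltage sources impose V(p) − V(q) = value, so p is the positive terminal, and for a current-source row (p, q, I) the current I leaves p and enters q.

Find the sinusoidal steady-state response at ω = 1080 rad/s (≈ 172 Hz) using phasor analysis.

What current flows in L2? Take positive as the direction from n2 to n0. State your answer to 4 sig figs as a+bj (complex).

MNA unknowns: 2 node voltages V₁..V_2 plus 1 source current (V1)
R1: Y=0.01783+0.000j on G[2,0]
C1: Y=0.000+0.01049j on G[2,0]
R2: Y=0.0004762+0.000j on G[2,0]
C2: Y=0.000+0.0001382j on G[1,0]
R3: Y=0.0001506+0.000j on G[0,1]
I1: z[0]−=0.00133, z[1]+=0.00133
R4: Y=0.1656+0.000j on G[1,0]
I2: z[0]−=0.00209, z[2]+=0.00209
R5: Y=0.003215+0.000j on G[1,0]
R6: Y=0.003236+0.000j on G[1,0]
L1: Y=0.000-0.07291j on G[0,2]
I3: z[1]−=0.00228, z[0]+=0.00228
L2: Y=0.000-0.6214j on G[2,0]
V1: row V1−V0=20.3, i_V1 at 1,0
solve → V1=20.30+0.000j, V2=8.173e-05+0.003054j
aux → i_V1=-3.496-0.002806j

0.001898-5.079e-05j A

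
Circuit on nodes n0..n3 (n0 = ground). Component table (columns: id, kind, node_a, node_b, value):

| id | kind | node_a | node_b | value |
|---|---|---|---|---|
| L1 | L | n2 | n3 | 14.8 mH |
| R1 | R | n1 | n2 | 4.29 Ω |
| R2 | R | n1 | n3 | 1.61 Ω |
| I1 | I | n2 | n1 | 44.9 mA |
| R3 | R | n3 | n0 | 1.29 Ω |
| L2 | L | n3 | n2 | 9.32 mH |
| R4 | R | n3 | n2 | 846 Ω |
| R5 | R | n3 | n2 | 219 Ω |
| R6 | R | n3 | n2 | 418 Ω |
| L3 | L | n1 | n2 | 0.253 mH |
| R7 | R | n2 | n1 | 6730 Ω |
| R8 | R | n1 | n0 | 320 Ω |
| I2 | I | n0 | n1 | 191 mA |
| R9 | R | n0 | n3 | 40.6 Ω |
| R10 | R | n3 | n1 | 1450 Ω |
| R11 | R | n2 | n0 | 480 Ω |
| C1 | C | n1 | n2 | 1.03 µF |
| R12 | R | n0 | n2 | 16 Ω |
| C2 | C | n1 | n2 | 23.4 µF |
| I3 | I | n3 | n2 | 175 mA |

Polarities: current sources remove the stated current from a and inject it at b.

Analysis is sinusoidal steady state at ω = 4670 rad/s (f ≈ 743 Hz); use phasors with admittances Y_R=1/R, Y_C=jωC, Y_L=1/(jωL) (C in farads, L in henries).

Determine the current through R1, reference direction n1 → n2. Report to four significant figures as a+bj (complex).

MNA unknowns: 3 node voltages V₁..V_3
L1: Y=0.000-0.01447j on G[2,3]
R1: Y=0.2331+0.000j on G[1,2]
R2: Y=0.6211+0.000j on G[1,3]
I1: z[2]−=0.0449, z[1]+=0.0449
R3: Y=0.7752+0.000j on G[3,0]
L2: Y=0.000-0.02298j on G[3,2]
R4: Y=0.001182+0.000j on G[3,2]
R5: Y=0.004566+0.000j on G[3,2]
R6: Y=0.002392+0.000j on G[3,2]
L3: Y=0.000-0.8464j on G[1,2]
R7: Y=0.0001486+0.000j on G[2,1]
R8: Y=0.003125+0.000j on G[1,0]
I2: z[0]−=0.191, z[1]+=0.191
R9: Y=0.02463+0.000j on G[0,3]
R10: Y=0.0006897+0.000j on G[3,1]
R11: Y=0.002083+0.000j on G[2,0]
C1: Y=0.000+0.004810j on G[1,2]
R12: Y=0.06250+0.000j on G[0,2]
C2: Y=0.000+0.1093j on G[1,2]
I3: z[3]−=0.175, z[2]+=0.175
solve → V1=0.6791+0.009333j, V2=0.6954+0.1088j, V3=0.1800-0.008819j

-0.003780-0.02318j A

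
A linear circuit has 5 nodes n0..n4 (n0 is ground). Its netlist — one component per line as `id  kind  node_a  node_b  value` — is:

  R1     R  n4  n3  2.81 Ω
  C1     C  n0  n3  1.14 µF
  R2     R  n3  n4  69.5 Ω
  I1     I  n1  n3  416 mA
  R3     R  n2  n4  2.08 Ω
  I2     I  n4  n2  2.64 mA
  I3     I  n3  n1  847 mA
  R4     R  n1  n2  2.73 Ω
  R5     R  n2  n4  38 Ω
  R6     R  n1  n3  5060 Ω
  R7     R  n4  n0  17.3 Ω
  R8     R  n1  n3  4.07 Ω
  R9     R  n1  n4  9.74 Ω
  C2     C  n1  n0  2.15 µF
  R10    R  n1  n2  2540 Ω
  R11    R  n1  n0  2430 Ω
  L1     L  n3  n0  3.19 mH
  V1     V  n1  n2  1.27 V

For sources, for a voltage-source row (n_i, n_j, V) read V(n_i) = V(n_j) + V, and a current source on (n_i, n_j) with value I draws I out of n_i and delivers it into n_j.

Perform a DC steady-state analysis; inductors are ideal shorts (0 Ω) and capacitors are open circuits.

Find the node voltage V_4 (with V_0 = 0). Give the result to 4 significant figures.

0.2004 V

MNA unknowns: 4 node voltages V₁..V_4 plus 2 source currents (L1, V1)
R1: Y=0.3559 on G[4,3]
C1: Y=0.000 on G[0,3]
R2: Y=0.01439 on G[3,4]
I1: z[1]−=0.416, z[3]+=0.416
R3: Y=0.4808 on G[2,4]
I2: z[4]−=0.00264, z[2]+=0.00264
I3: z[3]−=0.847, z[1]+=0.847
R4: Y=0.3663 on G[1,2]
R5: Y=0.02632 on G[2,4]
R6: Y=0.0001976 on G[1,3]
R7: Y=0.05780 on G[4,0]
R8: Y=0.2457 on G[1,3]
R9: Y=0.1027 on G[1,4]
C2: Y=0.000 on G[1,0]
R10: Y=0.0003937 on G[1,2]
R11: Y=0.0004115 on G[1,0]
L1: row V3−V0=0, i_L1 at 3,0
V1: row V1−V2=1.27, i_V1 at 1,2
solve → V1=1.402, V2=0.1316, V3=0.000, V4=0.2004
aux → i_L1=-0.01216, i_V1=-0.5032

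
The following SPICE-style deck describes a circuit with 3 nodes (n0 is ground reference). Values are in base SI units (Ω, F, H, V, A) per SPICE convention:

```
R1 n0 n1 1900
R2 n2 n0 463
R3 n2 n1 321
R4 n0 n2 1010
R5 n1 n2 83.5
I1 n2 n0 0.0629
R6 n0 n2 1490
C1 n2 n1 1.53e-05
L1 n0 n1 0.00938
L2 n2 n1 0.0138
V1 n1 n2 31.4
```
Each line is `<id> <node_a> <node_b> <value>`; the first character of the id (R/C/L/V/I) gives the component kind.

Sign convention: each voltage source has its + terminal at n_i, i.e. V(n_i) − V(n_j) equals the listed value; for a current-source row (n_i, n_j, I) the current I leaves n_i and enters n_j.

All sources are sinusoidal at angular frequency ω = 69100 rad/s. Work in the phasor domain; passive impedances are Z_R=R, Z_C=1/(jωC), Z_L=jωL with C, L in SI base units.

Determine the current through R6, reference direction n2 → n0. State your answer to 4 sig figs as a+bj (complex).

Apply KCL at each of the 2 non-ground nodes and solve the resulting linear system.
Node n1: branches {R1, R3, R5, C1, L1, L2, V1} → V_1 = 11.66+4.138j
Node n2: branches {R2, R3, R4, R5, I1, R6, C1, L2, V1} → V_2 = -19.74+4.138j
Source currents: i(V1)=-0.4864-33.15j

-0.01325+0.002778j A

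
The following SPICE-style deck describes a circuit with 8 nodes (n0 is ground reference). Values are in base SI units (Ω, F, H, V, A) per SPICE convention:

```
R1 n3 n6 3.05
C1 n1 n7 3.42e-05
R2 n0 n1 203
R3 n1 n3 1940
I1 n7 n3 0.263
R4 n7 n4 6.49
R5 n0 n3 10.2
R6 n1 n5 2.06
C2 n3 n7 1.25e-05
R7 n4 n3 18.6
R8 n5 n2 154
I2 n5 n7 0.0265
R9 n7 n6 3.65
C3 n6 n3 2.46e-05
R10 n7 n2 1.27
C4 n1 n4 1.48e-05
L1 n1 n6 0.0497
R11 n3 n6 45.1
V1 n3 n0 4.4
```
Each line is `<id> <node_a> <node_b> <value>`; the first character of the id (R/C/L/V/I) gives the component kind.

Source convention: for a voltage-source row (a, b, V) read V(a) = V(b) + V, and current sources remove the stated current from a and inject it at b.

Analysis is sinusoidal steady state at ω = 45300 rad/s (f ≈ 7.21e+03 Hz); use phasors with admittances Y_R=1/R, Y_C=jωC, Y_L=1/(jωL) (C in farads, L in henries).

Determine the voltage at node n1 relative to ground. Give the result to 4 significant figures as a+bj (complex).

4.206+0.3868j V

MNA unknowns: 7 node voltages V₁..V_7 plus 1 source current (V1)
R1: Y=0.3279+0.000j on G[3,6]
C1: Y=0.000+1.549j on G[1,7]
R2: Y=0.004926+0.000j on G[0,1]
R3: Y=0.0005155+0.000j on G[1,3]
I1: z[7]−=0.263, z[3]+=0.263
R4: Y=0.1541+0.000j on G[7,4]
R5: Y=0.09804+0.000j on G[0,3]
R6: Y=0.4854+0.000j on G[1,5]
C2: Y=0.000+0.5663j on G[3,7]
R7: Y=0.05376+0.000j on G[4,3]
R8: Y=0.006494+0.000j on G[5,2]
I2: z[5]−=0.0265, z[7]+=0.0265
R9: Y=0.2740+0.000j on G[7,6]
C3: Y=0.000+1.114j on G[6,3]
R10: Y=0.7874+0.000j on G[7,2]
C4: Y=0.000+0.6704j on G[1,4]
L1: Y=0.000-0.0004442j on G[1,6]
R11: Y=0.02217+0.000j on G[3,6]
V1: row V3−V0=4.4, i_V1 at 3,0
solve → V1=4.206+0.3868j, V2=4.218+0.3684j, V3=4.400+0.000j, V4=4.179+0.3598j, V5=4.152+0.3865j, V6=4.450+0.07245j, V7=4.219+0.3682j
aux → i_V1=-0.4521-0.001905j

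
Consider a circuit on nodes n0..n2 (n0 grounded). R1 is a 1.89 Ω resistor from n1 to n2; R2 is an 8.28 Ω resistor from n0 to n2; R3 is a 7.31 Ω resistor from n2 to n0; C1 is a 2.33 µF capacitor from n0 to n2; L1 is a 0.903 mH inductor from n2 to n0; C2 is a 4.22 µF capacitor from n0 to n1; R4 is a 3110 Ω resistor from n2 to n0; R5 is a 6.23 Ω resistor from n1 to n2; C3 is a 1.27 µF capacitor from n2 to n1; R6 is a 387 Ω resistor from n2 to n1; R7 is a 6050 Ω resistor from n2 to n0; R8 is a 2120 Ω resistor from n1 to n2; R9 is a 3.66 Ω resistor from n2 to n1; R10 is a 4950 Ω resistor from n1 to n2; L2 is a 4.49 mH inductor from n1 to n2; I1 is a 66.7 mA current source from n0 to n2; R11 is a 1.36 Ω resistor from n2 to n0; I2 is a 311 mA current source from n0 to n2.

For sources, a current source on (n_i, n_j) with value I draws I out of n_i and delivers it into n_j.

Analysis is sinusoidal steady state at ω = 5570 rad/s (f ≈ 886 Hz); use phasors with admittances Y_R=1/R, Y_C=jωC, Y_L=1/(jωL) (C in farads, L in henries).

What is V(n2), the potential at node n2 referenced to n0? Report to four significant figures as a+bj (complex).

MNA unknowns: 2 node voltages V₁..V_2
R1: Y=0.5291+0.000j on G[1,2]
R2: Y=0.1208+0.000j on G[0,2]
R3: Y=0.1368+0.000j on G[2,0]
C1: Y=0.000+0.01298j on G[0,2]
L1: Y=0.000-0.1988j on G[2,0]
C2: Y=0.000+0.02351j on G[0,1]
R4: Y=0.0003215+0.000j on G[2,0]
R5: Y=0.1605+0.000j on G[1,2]
C3: Y=0.000+0.007074j on G[2,1]
R6: Y=0.002584+0.000j on G[2,1]
R7: Y=0.0001653+0.000j on G[2,0]
R8: Y=0.0004717+0.000j on G[1,2]
R9: Y=0.2732+0.000j on G[2,1]
R10: Y=0.0002020+0.000j on G[1,2]
L2: Y=0.000-0.03999j on G[1,2]
I1: z[0]−=0.0667, z[2]+=0.0667
R11: Y=0.7353+0.000j on G[2,0]
I2: z[0]−=0.311, z[2]+=0.311
solve → V1=0.3717+0.05146j, V2=0.3701+0.06045j

0.3701+0.06045j V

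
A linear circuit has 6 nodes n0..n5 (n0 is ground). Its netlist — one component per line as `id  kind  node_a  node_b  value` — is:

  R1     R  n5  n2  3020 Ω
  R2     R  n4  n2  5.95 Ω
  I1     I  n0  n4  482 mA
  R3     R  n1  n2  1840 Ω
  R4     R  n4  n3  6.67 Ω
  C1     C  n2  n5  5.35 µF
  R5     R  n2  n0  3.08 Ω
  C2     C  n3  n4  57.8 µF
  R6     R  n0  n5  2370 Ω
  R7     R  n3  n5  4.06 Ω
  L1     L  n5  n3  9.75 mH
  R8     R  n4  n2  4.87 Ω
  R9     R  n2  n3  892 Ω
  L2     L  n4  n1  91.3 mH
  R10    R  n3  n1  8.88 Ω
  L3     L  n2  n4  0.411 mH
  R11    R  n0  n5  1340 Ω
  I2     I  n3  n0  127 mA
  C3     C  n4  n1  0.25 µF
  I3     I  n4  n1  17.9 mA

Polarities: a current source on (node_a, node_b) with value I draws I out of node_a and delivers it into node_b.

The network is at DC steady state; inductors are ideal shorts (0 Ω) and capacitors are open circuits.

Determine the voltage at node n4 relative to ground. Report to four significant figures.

Element admittances at DC:
  Y(R1) = 0.0003311 S between n5,n2
  Y(R2) = 0.1681 S between n4,n2
  I1: injects 0.482 A into n4 (from n0)
  Y(R3) = 0.0005435 S between n1,n2
  Y(R4) = 0.1499 S between n4,n3
  Y(C1) = 0.000 S between n2,n5
  Y(R5) = 0.3247 S between n2,n0
  Y(C2) = 0.000 S between n3,n4
  Y(R6) = 0.0004219 S between n0,n5
  Y(R7) = 0.2463 S between n3,n5
  L1: short n5↔n3 (DC inductor)
  Y(R8) = 0.2053 S between n4,n2
  Y(R9) = 0.001121 S between n2,n3
  L2: short n4↔n1 (DC inductor)
  Y(R10) = 0.1126 S between n3,n1
  L3: short n2↔n4 (DC inductor)
  Y(R11) = 0.0007463 S between n0,n5
  I2: injects 0.127 A into n0 (from n3)
  Y(C3) = 0.000 S between n4,n1
  I3: injects 0.0179 A into n1 (from n4)
Assemble and solve the 8×8 MNA system:
  V(n1)=1.091  V(n2)=1.091  V(n3)=0.6074  V(n4)=1.091  V(n5)=0.6074
  i(L1)=-0.0005494  i(L2)=0.03658  i(L3)=-0.3550

1.091 V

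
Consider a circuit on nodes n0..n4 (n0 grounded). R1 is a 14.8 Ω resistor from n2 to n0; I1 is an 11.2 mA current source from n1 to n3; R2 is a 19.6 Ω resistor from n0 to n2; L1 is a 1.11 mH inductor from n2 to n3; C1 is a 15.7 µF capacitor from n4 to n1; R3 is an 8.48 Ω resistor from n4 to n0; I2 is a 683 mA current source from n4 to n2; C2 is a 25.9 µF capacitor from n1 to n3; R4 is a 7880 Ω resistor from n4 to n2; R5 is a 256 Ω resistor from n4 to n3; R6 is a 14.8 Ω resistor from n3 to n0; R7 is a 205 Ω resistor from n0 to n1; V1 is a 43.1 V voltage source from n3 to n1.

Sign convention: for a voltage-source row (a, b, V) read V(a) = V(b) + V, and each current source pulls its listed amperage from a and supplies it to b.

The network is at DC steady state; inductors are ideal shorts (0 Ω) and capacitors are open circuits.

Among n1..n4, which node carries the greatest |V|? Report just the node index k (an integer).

1

MNA unknowns: 4 node voltages V₁..V_4 plus 2 source currents (L1, V1)
R1: Y=0.06757 on G[2,0]
I1: z[1]−=0.0112, z[3]+=0.0112
R2: Y=0.05102 on G[0,2]
L1: row V2−V3=0, i_L1 at 2,3
C1: Y=0.000 on G[4,1]
R3: Y=0.1179 on G[4,0]
I2: z[4]−=0.683, z[2]+=0.683
C2: Y=0.000 on G[1,3]
R4: Y=0.0001269 on G[4,2]
R5: Y=0.003906 on G[4,3]
R6: Y=0.06757 on G[3,0]
R7: Y=0.004878 on G[0,1]
V1: row V3−V1=43.1, i_V1 at 3,1
solve → V1=-38.63, V2=4.466, V3=4.466, V4=-5.453
aux → i_L1=0.1521, i_V1=-0.1773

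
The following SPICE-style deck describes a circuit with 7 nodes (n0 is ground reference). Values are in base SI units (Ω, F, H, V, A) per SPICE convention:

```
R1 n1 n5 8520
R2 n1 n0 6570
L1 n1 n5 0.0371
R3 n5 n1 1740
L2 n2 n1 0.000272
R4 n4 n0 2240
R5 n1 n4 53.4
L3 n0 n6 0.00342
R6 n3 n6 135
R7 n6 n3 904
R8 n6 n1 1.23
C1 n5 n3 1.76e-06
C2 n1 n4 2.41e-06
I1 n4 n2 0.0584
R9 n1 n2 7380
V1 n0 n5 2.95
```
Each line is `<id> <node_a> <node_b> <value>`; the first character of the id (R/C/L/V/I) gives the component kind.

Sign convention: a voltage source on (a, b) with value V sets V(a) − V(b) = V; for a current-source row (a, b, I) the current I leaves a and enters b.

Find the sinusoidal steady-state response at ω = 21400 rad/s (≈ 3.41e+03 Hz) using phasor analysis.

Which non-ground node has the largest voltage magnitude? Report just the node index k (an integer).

Apply KCL at each of the 6 non-ground nodes and solve the resulting linear system.
Node n1: branches {R1, R2, L1, R3, L2, R5, R8, C2, R9} → V_1 = -0.8240-1.373j
Node n2: branches {L2, I1, R9} → V_2 = -0.8238-1.033j
Node n3: branches {R6, R7, C1} → V_3 = -3.143-0.5239j
Node n4: branches {R4, R5, C2, I1} → V_4 = -1.181-0.3802j
Node n5: branches {R1, L1, R3, C1, V1} → V_5 = -2.950+0.000j
Node n6: branches {L3, R6, R7, R8} → V_6 = -0.8251-1.378j
Source currents: i(V1)=-0.01948+0.01090j

3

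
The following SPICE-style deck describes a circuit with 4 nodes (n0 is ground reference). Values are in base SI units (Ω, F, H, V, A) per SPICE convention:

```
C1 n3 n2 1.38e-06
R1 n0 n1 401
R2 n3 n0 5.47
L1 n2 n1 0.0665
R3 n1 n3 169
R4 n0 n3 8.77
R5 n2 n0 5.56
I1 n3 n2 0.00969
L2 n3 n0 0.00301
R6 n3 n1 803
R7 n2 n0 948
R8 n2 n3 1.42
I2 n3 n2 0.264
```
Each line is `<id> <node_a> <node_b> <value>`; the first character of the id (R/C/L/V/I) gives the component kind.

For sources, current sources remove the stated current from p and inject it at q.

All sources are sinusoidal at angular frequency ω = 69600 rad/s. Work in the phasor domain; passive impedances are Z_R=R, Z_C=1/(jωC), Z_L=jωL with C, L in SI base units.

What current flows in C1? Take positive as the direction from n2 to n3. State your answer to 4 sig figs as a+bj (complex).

0.003700+0.03175j A

Element admittances at ω=69600 rad/s:
  Y(C1) = 0.000+0.09605j S between n3,n2
  Y(R1) = 0.002494+0.000j S between n0,n1
  Y(R2) = 0.1828+0.000j S between n3,n0
  Y(L1) = 0.000-0.0002161j S between n2,n1
  Y(R3) = 0.005917+0.000j S between n1,n3
  Y(R4) = 0.1140+0.000j S between n0,n3
  Y(R5) = 0.1799+0.000j S between n2,n0
  I1: injects 0.00969 A into n2 (from n3)
  Y(L2) = 0.000-0.004773j S between n3,n0
  Y(R6) = 0.001245+0.000j S between n3,n1
  Y(R7) = 0.001055+0.000j S between n2,n0
  Y(R8) = 0.7042+0.000j S between n2,n3
  I2: injects 0.264 A into n2 (from n3)
Assemble and solve the 3×3 MNA system:
  V(n1)=-0.09322+0.003193j  V(n2)=0.2057-0.02520j  V(n3)=-0.1248+0.01332j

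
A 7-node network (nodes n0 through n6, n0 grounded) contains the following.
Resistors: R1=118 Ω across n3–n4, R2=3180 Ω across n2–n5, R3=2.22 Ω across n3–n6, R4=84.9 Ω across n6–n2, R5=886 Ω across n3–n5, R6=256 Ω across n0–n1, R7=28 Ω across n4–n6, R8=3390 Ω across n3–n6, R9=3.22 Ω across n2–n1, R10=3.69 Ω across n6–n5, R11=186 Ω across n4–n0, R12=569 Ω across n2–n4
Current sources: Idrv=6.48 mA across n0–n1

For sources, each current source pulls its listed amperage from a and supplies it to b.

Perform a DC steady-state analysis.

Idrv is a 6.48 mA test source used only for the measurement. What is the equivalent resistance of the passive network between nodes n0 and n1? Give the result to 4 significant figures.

R_eq = 133.3 Ω

Apply KCL at each of the 6 non-ground nodes and solve the resulting linear system.
Node n1: branches {R6, R9, Idrv} → V_1 = 0.8638
Node n2: branches {R2, R4, R9, R12} → V_2 = 0.8538
Node n3: branches {R1, R3, R5, R8} → V_3 = 0.6361
Node n4: branches {R1, R7, R11, R12} → V_4 = 0.5776
Node n5: branches {R2, R5, R10} → V_5 = 0.6374
Node n6: branches {R3, R4, R7, R8, R10} → V_6 = 0.6372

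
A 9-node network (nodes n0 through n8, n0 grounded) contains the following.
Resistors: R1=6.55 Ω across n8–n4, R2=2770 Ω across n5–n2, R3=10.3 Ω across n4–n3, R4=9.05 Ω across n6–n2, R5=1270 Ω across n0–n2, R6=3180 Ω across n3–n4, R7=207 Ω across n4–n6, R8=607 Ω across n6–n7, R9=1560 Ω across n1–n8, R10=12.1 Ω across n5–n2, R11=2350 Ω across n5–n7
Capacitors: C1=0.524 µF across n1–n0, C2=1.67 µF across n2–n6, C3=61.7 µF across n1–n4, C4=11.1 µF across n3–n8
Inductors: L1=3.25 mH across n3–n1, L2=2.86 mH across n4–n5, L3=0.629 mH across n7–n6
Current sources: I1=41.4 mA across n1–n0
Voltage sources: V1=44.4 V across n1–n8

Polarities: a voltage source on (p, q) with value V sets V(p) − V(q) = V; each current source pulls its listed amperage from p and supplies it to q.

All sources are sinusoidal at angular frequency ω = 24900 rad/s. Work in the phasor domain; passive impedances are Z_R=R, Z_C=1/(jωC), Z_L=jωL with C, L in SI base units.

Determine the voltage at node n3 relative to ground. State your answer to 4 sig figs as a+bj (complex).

-39.58-10.62j V

MNA unknowns: 8 node voltages V₁..V_8 plus 1 source current (V1)
R1: Y=0.1527+0.000j on G[8,4]
C1: Y=0.000+0.01305j on G[1,0]
R2: Y=0.0003610+0.000j on G[5,2]
L1: Y=0.000-0.01236j on G[3,1]
R3: Y=0.09709+0.000j on G[4,3]
C2: Y=0.000+0.04158j on G[2,6]
R4: Y=0.1105+0.000j on G[6,2]
R5: Y=0.0007874+0.000j on G[0,2]
R6: Y=0.0003145+0.000j on G[3,4]
L2: Y=0.000-0.01404j on G[4,5]
L3: Y=0.000-0.06385j on G[7,6]
R7: Y=0.004831+0.000j on G[4,6]
R8: Y=0.001647+0.000j on G[6,7]
R9: Y=0.0006410+0.000j on G[1,8]
C3: Y=0.000+1.536j on G[1,4]
R10: Y=0.08264+0.000j on G[5,2]
C4: Y=0.000+0.2764j on G[3,8]
R11: Y=0.0004255+0.000j on G[5,7]
I1: z[1]−=0.0414, z[0]+=0.0414
V1: row V1−V8=44.4, i_V1 at 1,8
solve → V1=-0.5727+3.050j, V2=-2.030+9.489j, V3=-39.58-10.62j, V4=-2.514+9.619j, V5=-2.022+9.572j, V6=-2.046+9.501j, V7=-2.047+9.501j, V8=-44.97+3.050j
aux → i_V1=-10.29-2.492j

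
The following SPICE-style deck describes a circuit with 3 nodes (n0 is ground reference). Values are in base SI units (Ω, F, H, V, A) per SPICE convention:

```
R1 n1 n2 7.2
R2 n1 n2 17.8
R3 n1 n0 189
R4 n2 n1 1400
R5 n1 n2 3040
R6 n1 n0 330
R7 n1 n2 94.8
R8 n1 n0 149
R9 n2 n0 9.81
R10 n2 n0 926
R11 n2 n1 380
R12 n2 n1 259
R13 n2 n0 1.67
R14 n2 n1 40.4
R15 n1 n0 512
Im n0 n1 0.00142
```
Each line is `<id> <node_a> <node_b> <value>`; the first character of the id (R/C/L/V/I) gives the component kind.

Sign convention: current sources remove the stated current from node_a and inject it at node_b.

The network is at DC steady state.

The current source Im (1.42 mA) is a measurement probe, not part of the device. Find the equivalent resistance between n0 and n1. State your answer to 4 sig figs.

R_eq = 5.137 Ω

Element admittances at DC:
  Y(R1) = 0.1389 S between n1,n2
  Y(R2) = 0.05618 S between n1,n2
  Y(R3) = 0.005291 S between n1,n0
  Y(R4) = 0.0007143 S between n2,n1
  Y(R5) = 0.0003289 S between n1,n2
  Y(R6) = 0.003030 S between n1,n0
  Y(R7) = 0.01055 S between n1,n2
  Y(R8) = 0.006711 S between n1,n0
  Y(R9) = 0.1019 S between n2,n0
  Y(R10) = 0.001080 S between n2,n0
  Y(R11) = 0.002632 S between n2,n1
  Y(R12) = 0.003861 S between n2,n1
  Y(R13) = 0.5988 S between n2,n0
  Y(R14) = 0.02475 S between n2,n1
  Y(R15) = 0.001953 S between n1,n0
  Im: injects 0.00142 A into n1 (from n0)
Assemble and solve the 2×2 MNA system:
  V(n1)=0.007295  V(n2)=0.001847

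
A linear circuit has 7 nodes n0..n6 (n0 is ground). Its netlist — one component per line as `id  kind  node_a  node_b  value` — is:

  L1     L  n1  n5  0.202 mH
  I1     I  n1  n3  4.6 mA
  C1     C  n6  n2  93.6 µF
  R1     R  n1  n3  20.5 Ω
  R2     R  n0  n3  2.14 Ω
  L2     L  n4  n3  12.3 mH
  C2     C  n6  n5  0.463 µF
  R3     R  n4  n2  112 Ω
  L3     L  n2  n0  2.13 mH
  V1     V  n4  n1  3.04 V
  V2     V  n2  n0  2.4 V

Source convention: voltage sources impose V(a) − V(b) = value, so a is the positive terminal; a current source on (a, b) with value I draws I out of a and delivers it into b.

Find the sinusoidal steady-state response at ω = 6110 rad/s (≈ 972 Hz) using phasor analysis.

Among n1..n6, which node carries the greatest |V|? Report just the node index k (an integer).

4

Element admittances at ω=6110 rad/s:
  Y(L1) = 0.000-0.8102j S between n1,n5
  I1: injects 0.0046 A into n3 (from n1)
  Y(C1) = 0.000+0.5719j S between n6,n2
  Y(R1) = 0.04878+0.000j S between n1,n3
  Y(R2) = 0.4673+0.000j S between n0,n3
  Y(L2) = 0.000-0.01331j S between n4,n3
  Y(C2) = 0.000+0.002829j S between n6,n5
  Y(R3) = 0.008929+0.000j S between n4,n2
  Y(L3) = 0.000-0.07684j S between n2,n0
  V1: constraint V(n4)−V(n1) = 3.04
  V2: constraint V(n2)−V(n0) = 2.4
Assemble and solve the 8×8 MNA system:
  V(n1)=-0.3181+0.7626j  V(n2)=2.400+0.000j  V(n3)=-0.001541+0.001861j  V(n4)=2.722+0.7626j  V(n5)=-0.3276+0.7652j  V(n6)=2.387+0.003767j
  i(V1)=-0.01300+0.02943j  i(V2)=0.0007199+0.1835j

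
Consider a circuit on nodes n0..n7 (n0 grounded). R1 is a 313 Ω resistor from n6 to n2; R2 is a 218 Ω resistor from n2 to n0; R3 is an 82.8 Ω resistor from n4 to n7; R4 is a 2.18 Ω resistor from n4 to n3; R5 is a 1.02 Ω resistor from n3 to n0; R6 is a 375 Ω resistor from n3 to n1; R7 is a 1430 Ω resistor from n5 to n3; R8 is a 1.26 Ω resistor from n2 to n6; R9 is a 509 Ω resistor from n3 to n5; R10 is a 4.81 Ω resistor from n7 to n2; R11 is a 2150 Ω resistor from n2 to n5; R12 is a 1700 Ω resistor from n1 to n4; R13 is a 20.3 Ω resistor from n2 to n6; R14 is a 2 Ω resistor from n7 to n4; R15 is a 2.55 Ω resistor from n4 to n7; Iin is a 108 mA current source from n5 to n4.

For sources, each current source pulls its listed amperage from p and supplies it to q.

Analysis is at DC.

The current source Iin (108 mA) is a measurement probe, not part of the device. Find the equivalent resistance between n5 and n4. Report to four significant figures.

Apply KCL at each of the 7 non-ground nodes and solve the resulting linear system.
Node n1: branches {R6, R12} → V_1 = 0.03552
Node n2: branches {R1, R2, R8, R10, R11, R13} → V_2 = 0.1007
Node n3: branches {R4, R5, R6, R7, R9} → V_3 = -0.0004713
Node n4: branches {R3, R4, R12, R14, R15, Iin} → V_4 = 0.1987
Node n5: branches {R7, R9, R11, Iin} → V_5 = -34.50
Node n6: branches {R1, R8, R13} → V_6 = 0.1007
Node n7: branches {R3, R10, R14, R15} → V_7 = 0.1804

R_eq = 321.3 Ω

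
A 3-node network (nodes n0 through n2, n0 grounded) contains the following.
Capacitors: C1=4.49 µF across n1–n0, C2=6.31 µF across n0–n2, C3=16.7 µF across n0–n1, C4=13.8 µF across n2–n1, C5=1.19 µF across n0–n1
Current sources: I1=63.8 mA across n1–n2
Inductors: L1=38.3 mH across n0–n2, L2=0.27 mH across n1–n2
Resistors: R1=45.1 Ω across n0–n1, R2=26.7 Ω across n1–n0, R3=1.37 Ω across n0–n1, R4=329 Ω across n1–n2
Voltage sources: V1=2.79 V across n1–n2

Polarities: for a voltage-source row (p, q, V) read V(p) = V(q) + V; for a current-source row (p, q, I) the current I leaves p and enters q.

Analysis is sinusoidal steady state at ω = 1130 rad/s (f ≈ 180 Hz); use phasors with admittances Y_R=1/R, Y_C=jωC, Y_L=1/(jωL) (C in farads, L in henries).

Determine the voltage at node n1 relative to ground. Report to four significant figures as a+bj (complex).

Element admittances at ω=1130 rad/s:
  Y(C1) = 0.000+0.005074j S between n1,n0
  Y(C2) = 0.000+0.007130j S between n0,n2
  Y(C3) = 0.000+0.01887j S between n0,n1
  I1: injects 0.0638 A into n2 (from n1)
  Y(L1) = 0.000-0.02311j S between n0,n2
  Y(R1) = 0.02217+0.000j S between n0,n1
  Y(R2) = 0.03745+0.000j S between n1,n0
  Y(L2) = 0.000-3.278j S between n1,n2
  Y(R3) = 0.7299+0.000j S between n0,n1
  Y(C4) = 0.000+0.01559j S between n2,n1
  Y(R4) = 0.003040+0.000j S between n1,n2
  Y(C5) = 0.000+0.001345j S between n0,n1
  V1: constraint V(n1)−V(n2) = 2.79
Assemble and solve the 3×3 MNA system:
  V(n1)=-0.0006658-0.05644j  V(n2)=-2.791-0.05644j
  i(V1)=-0.07318+9.146j

-0.0006658-0.05644j V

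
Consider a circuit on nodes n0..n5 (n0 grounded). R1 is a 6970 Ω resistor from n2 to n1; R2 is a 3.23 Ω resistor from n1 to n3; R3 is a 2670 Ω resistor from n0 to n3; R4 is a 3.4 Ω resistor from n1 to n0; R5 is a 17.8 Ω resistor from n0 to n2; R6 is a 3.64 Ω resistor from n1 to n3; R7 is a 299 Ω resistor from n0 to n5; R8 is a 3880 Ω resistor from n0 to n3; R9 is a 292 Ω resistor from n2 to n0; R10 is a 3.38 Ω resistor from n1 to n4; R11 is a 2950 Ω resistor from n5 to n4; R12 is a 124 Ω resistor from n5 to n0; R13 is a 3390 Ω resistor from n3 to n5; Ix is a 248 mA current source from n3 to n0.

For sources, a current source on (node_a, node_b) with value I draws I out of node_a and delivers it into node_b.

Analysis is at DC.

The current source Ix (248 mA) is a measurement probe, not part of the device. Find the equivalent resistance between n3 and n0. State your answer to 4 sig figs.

R_eq = 5.082 Ω

MNA unknowns: 5 node voltages V₁..V_5
R1: Y=0.0001435 on G[2,1]
R2: Y=0.3096 on G[1,3]
R3: Y=0.0003745 on G[0,3]
R4: Y=0.2941 on G[1,0]
R5: Y=0.05618 on G[0,2]
R6: Y=0.2747 on G[1,3]
R7: Y=0.003344 on G[0,5]
R8: Y=0.0002577 on G[0,3]
R9: Y=0.003425 on G[2,0]
R10: Y=0.2959 on G[1,4]
R11: Y=0.0003390 on G[5,4]
R12: Y=0.008065 on G[5,0]
R13: Y=0.0002950 on G[3,5]
Ix: z[3]−=0.248, z[0]+=0.248
solve → V1=-0.8380, V2=-0.002012, V3=-1.260, V4=-0.8371, V5=-0.05444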